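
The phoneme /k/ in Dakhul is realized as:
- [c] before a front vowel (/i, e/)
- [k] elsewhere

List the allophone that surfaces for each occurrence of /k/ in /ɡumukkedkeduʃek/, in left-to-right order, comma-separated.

Occurrence 1 (position 5): no conditioning environment matches → elsewhere allophone [k].
Occurrence 2 (position 6): before a front vowel → [c].
Occurrence 3 (position 9): before a front vowel → [c].
Occurrence 4 (position 15): no conditioning environment matches → elsewhere allophone [k].

[k], [c], [c], [k]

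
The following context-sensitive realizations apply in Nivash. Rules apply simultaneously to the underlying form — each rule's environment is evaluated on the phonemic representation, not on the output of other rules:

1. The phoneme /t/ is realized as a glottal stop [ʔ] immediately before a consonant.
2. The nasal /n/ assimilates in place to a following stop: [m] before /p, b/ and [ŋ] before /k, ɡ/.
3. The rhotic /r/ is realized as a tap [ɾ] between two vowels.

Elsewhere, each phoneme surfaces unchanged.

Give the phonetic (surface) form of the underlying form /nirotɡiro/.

[niɾoʔɡiɾo]

/n/ (word-initial) is in the target of rule 2 but the environment (before a labial or velar stop) is not met → [n].
/i/ stays [i].
Rule 3 applies to /r/ (between /i/ and /o/: between two vowels) → [ɾ].
/o/ (between /r/ and /t/): no rule targets it → [o].
/t/ (between /o/ and /ɡ/): immediately before a consonant, so rule 1 applies → [ʔ].
/ɡ/ (between /t/ and /i/) is unaffected → [ɡ].
/i/ stays [i].
/r/ meets the environment for rule 3 (between two vowels) → [ɾ].
/o/ — not in any rule's target class → [o].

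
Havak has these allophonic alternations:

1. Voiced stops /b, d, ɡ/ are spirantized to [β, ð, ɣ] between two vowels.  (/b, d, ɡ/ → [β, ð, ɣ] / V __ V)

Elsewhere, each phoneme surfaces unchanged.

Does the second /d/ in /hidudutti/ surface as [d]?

/d/ — between /u/ and /u/, between two vowels — surfaces as [ð] (rule 1).
The actual realization is [ð], not [d].

No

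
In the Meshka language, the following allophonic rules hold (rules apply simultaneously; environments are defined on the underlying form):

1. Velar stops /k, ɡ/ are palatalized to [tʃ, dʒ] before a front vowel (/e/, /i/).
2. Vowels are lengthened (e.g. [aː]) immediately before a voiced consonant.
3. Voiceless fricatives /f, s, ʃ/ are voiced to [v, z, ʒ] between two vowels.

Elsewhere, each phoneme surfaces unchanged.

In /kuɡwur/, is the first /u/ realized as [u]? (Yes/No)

No

/u/ — between /k/ and /ɡ/, before a voiced consonant — surfaces as [uː] (rule 2).
The actual realization is [uː], not [u].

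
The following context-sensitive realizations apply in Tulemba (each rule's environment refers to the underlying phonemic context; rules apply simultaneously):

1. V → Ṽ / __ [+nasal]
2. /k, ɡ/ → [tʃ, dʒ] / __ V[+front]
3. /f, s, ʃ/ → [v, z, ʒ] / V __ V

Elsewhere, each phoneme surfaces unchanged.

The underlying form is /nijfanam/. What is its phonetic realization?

/n/ (word-initial) is unaffected → [n].
/i/ — between /n/ and /j/; rule 1 does not apply here → [i].
/j/ — not in any rule's target class → [j].
/f/ — between /j/ and /a/; rule 3 does not apply here → [f].
/a/ meets the environment for rule 1 (before a nasal consonant) → [ã].
/n/ — not in any rule's target class → [n].
/a/ (between /n/ and /m/): before a nasal consonant, so rule 1 applies → [ã].
/m/ (word-final) is unaffected → [m].

[nijfãnãm]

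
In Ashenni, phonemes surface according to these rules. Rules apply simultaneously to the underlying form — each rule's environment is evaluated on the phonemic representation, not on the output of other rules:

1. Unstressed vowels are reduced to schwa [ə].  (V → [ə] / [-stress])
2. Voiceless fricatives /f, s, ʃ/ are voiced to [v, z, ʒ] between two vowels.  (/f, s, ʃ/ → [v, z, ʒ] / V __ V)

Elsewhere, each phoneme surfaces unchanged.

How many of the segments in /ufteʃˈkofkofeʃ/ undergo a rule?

5

Segments that undergo a rule: /u/ → [ə] (rule 1); /e/ → [ə] (rule 1); /o/ → [ə] (rule 1); /f/ → [v] (rule 2); /e/ → [ə] (rule 1).
All other segments surface unchanged.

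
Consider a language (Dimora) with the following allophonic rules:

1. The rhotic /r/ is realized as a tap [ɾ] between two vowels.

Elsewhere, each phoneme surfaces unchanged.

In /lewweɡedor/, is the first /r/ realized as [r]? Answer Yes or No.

/r/ (word-final) is in the target of rule 1 but the environment (between two vowels) is not met → [r].
The actual realization is [r], which matches [r].

Yes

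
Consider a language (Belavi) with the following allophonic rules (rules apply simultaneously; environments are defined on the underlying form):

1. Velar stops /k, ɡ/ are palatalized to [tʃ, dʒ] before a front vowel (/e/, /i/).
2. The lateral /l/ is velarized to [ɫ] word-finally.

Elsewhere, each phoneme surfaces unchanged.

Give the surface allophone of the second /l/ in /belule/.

[l]

/l/ — between /u/ and /e/; rule 2 does not apply here → [l].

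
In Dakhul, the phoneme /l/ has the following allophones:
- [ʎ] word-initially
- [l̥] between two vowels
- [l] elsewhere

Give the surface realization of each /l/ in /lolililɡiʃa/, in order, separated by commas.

[ʎ], [l̥], [l̥], [l]

Occurrence 1 (position 1): word-initially → [ʎ].
Occurrence 2 (position 3): between two vowels → [l̥].
Occurrence 3 (position 5): between two vowels → [l̥].
Occurrence 4 (position 7): no conditioning environment matches → elsewhere allophone [l].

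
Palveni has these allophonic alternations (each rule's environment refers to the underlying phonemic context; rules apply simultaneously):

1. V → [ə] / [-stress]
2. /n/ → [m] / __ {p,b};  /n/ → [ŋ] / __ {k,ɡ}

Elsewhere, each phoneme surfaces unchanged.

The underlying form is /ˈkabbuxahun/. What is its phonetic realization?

/k/ stays [k].
/a/ (between /k/ and /b/): rule 1 targets it, but not in an unstressed syllable → unchanged [a].
/b/ stays [b].
/b/ — not in any rule's target class → [b].
Rule 1 applies to /u/ (between /b/ and /x/: in an unstressed syllable) → [ə].
/x/ — not in any rule's target class → [x].
/a/ (between /x/ and /h/) occurs in an unstressed syllable → [ə] by rule 1.
/h/ (between /a/ and /u/): no rule targets it → [h].
/u/ (between /h/ and /n/) occurs in an unstressed syllable → [ə] by rule 1.
/n/ (word-final) is in the target of rule 2 but the environment (before a labial or velar stop) is not met → [n].

[ˈkabbəxəhən]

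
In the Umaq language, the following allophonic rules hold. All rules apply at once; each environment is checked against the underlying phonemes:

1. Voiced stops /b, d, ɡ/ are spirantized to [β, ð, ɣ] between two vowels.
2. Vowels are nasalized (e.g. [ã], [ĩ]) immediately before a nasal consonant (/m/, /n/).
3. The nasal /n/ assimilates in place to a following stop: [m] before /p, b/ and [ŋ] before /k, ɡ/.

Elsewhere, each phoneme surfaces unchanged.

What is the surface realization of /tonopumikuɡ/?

[tõnopũmikuɡ]

/t/ — not in any rule's target class → [t].
/o/ (between /t/ and /n/): before a nasal consonant, so rule 2 applies → [õ].
/n/ (between /o/ and /o/) fails the environment for rule 3, so it stays [n].
/o/ (between /n/ and /p/): rule 2 targets it, but not before a nasal consonant → unchanged [o].
/p/ stays [p].
/u/ (between /p/ and /m/) occurs before a nasal consonant → [ũ] by rule 2.
/m/ stays [m].
/i/ (between /m/ and /k/) fails the environment for rule 2, so it stays [i].
/k/ (between /i/ and /u/) is unaffected → [k].
/u/ (between /k/ and /ɡ/): rule 2 targets it, but not before a nasal consonant → unchanged [u].
/ɡ/ (word-final) fails the environment for rule 1, so it stays [ɡ].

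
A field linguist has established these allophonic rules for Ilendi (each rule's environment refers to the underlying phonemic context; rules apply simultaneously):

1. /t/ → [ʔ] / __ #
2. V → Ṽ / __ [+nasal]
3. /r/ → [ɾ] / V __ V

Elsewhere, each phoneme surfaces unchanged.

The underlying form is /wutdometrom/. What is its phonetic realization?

/w/ (word-initial) is unaffected → [w].
/u/ — between /w/ and /t/; rule 2 does not apply here → [u].
/t/ (between /u/ and /d/) fails the environment for rule 1, so it stays [t].
/d/ (between /t/ and /o/): no rule targets it → [d].
/o/ (between /d/ and /m/): before a nasal consonant, so rule 2 applies → [õ].
/m/ stays [m].
/e/ — between /m/ and /t/; rule 2 does not apply here → [e].
/t/ (between /e/ and /r/): rule 1 targets it, but not word-finally → unchanged [t].
/r/ (between /t/ and /o/): rule 3 targets it, but not between two vowels → unchanged [r].
/o/ (between /r/ and /m/): before a nasal consonant, so rule 2 applies → [õ].
/m/ — not in any rule's target class → [m].

[wutdõmetrõm]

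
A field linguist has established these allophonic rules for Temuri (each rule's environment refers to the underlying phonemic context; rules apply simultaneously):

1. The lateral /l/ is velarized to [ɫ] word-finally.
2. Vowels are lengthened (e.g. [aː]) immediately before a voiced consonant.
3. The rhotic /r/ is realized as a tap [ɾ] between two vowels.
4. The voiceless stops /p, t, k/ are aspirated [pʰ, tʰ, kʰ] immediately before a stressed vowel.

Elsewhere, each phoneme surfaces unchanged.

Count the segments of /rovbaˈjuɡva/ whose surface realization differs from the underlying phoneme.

Segments that undergo a rule: /o/ → [oː] (rule 2); /a/ → [aː] (rule 2); /u/ → [uː] (rule 2).
All other segments surface unchanged.

3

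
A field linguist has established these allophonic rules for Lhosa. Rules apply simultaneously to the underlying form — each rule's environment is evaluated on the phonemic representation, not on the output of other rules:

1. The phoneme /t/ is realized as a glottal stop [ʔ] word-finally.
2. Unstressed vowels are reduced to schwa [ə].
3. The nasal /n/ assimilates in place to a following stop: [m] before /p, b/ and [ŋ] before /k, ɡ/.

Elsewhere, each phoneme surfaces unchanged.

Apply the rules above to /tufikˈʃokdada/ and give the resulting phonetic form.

/t/ (word-initial) is in the target of rule 1 but the environment (word-finally) is not met → [t].
/u/ (between /t/ and /f/): in an unstressed syllable, so rule 2 applies → [ə].
/i/ meets the environment for rule 2 (in an unstressed syllable) → [ə].
/o/ (between /ʃ/ and /k/): rule 2 targets it, but not in an unstressed syllable → unchanged [o].
Rule 2 applies to /a/ (between /d/ and /d/: in an unstressed syllable) → [ə].
/a/ — word-final, in an unstressed syllable — surfaces as [ə] (rule 2).

[təfəkˈʃokdədə]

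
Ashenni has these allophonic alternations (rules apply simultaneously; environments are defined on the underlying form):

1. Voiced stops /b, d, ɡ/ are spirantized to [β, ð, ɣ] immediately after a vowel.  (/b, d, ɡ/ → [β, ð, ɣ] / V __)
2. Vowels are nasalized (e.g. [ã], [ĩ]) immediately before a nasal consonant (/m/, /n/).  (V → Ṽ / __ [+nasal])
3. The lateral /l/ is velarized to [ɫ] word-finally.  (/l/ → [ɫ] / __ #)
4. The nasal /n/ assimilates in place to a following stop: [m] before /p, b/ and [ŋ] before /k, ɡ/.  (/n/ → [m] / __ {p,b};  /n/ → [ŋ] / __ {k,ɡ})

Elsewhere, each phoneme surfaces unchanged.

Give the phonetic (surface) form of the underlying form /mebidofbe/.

[meβiðofbe]

/e/ — between /m/ and /b/; rule 2 does not apply here → [e].
/b/ meets the environment for rule 1 (immediately after a vowel) → [β].
/i/ (between /b/ and /d/) is in the target of rule 2 but the environment (before a nasal consonant) is not met → [i].
/d/ (between /i/ and /o/) occurs immediately after a vowel → [ð] by rule 1.
/o/ (between /d/ and /f/) is in the target of rule 2 but the environment (before a nasal consonant) is not met → [o].
/b/ (between /f/ and /e/): rule 1 targets it, but not immediately after a vowel → unchanged [b].
/e/ (word-final): rule 2 targets it, but not before a nasal consonant → unchanged [e].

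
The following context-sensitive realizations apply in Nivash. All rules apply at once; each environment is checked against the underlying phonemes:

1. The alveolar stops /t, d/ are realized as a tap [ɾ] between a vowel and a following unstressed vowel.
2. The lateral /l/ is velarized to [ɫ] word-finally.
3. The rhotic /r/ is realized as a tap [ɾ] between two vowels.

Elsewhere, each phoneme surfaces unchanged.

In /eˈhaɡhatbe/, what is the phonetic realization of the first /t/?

/t/ — between /a/ and /b/; rule 1 does not apply here → [t].

[t]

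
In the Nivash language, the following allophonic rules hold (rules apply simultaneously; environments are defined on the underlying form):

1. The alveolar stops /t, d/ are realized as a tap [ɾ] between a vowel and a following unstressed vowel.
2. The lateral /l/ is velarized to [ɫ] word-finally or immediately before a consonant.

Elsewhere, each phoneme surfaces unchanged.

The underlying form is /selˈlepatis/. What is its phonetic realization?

/s/ (word-initial): no rule targets it → [s].
/e/ (between /s/ and /l/): no rule targets it → [e].
/l/ — between /e/ and /l/, word-finally or immediately before a consonant — surfaces as [ɫ] (rule 2).
/l/ (between /l/ and /e/) fails the environment for rule 2, so it stays [l].
/e/ stays [e].
/p/ (between /e/ and /a/) is unaffected → [p].
/a/ (between /p/ and /t/): no rule targets it → [a].
/t/ (between /a/ and /i/): between a vowel and a following unstressed vowel, so rule 1 applies → [ɾ].
/i/ stays [i].
/s/ (word-final) is unaffected → [s].

[seɫˈlepaɾis]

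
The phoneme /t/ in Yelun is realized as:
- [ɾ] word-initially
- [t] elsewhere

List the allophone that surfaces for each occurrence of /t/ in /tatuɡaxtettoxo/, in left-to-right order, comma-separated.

[ɾ], [t], [t], [t], [t]

Occurrence 1 (position 1): word-initially → [ɾ].
Occurrence 2 (position 3): no conditioning environment matches → elsewhere allophone [t].
Occurrence 3 (position 8): no conditioning environment matches → elsewhere allophone [t].
Occurrence 4 (position 10): no conditioning environment matches → elsewhere allophone [t].
Occurrence 5 (position 11): no conditioning environment matches → elsewhere allophone [t].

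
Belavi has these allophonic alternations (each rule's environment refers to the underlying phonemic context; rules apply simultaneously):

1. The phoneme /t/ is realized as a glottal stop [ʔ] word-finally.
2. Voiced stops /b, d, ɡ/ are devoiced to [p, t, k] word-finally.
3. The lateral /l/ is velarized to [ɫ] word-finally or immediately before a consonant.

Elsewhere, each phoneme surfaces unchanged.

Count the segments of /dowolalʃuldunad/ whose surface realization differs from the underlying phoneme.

Segments that undergo a rule: /l/ → [ɫ] (rule 3); /l/ → [ɫ] (rule 3); /d/ → [t] (rule 2).
All other segments surface unchanged.

3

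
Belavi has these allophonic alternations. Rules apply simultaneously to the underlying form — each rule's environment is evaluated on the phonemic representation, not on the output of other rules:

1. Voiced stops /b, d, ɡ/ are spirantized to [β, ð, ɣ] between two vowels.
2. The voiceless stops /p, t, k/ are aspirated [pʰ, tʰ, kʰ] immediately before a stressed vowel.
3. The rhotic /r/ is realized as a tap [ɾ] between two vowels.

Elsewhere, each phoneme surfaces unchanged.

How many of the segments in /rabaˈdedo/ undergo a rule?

3

Segments that undergo a rule: /b/ → [β] (rule 1); /d/ → [ð] (rule 1); /d/ → [ð] (rule 1).
All other segments surface unchanged.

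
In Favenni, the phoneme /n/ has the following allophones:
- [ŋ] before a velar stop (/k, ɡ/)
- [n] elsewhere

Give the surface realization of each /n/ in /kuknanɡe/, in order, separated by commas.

Occurrence 1 (position 4): no conditioning environment matches → elsewhere allophone [n].
Occurrence 2 (position 6): before a velar stop → [ŋ].

[n], [ŋ]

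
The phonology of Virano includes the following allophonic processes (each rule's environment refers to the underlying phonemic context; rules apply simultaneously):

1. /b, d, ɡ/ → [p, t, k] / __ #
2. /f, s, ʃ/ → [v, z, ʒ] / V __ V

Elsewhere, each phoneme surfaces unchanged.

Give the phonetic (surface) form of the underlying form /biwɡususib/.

[biwɡuzuzip]

/b/ (word-initial): rule 1 targets it, but not word-finally → unchanged [b].
/i/ stays [i].
/w/ (between /i/ and /ɡ/) is unaffected → [w].
/ɡ/ — between /w/ and /u/; rule 1 does not apply here → [ɡ].
/u/ — not in any rule's target class → [u].
/s/ (between /u/ and /u/) occurs between two vowels → [z] by rule 2.
/u/ — not in any rule's target class → [u].
/s/ (between /u/ and /i/) occurs between two vowels → [z] by rule 2.
/i/ — not in any rule's target class → [i].
/b/ meets the environment for rule 1 (word-finally) → [p].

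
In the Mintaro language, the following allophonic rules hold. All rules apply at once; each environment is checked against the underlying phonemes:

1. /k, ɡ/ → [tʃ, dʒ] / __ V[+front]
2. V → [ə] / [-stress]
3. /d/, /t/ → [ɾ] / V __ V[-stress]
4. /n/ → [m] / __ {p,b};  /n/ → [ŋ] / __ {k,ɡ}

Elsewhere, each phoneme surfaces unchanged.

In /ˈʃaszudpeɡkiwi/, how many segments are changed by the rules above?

Segments that undergo a rule: /u/ → [ə] (rule 2); /e/ → [ə] (rule 2); /k/ → [tʃ] (rule 1); /i/ → [ə] (rule 2); /i/ → [ə] (rule 2).
All other segments surface unchanged.

5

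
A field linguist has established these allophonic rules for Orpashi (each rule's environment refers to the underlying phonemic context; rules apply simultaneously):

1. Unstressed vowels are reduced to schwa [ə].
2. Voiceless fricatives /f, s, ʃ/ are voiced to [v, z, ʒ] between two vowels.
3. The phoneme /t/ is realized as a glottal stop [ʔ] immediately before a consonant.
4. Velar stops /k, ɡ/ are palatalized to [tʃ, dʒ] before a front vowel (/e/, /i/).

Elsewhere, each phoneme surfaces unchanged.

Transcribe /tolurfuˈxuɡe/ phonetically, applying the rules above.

[tələrfəˈxudʒə]

/t/ — word-initial; rule 3 does not apply here → [t].
/o/ (between /t/ and /l/): in an unstressed syllable, so rule 1 applies → [ə].
/l/ stays [l].
/u/ (between /l/ and /r/): in an unstressed syllable, so rule 1 applies → [ə].
/r/ — not in any rule's target class → [r].
/f/ — between /r/ and /u/; rule 2 does not apply here → [f].
/u/ (between /f/ and /x/) occurs in an unstressed syllable → [ə] by rule 1.
/x/ — not in any rule's target class → [x].
/u/ (between /x/ and /ɡ/) is in the target of rule 1 but the environment (in an unstressed syllable) is not met → [u].
/ɡ/ meets the environment for rule 4 (before a front vowel) → [dʒ].
Rule 1 applies to /e/ (word-final: in an unstressed syllable) → [ə].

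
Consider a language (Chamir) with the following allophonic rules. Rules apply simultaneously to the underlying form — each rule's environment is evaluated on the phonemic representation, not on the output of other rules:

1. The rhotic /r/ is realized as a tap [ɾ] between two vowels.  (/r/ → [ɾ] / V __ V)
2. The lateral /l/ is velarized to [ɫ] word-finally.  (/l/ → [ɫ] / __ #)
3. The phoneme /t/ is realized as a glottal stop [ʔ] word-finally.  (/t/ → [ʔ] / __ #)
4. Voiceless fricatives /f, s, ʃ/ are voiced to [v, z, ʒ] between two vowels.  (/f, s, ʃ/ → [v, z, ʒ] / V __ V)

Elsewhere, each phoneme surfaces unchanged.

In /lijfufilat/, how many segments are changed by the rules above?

2

Segments that undergo a rule: /f/ → [v] (rule 4); /t/ → [ʔ] (rule 3).
All other segments surface unchanged.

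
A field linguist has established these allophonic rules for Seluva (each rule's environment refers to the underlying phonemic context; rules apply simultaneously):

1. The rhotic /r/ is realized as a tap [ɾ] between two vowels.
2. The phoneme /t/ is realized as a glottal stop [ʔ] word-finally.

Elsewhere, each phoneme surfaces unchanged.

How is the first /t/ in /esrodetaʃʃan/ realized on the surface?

[t]

/t/ (between /e/ and /a/) is in the target of rule 2 but the environment (word-finally) is not met → [t].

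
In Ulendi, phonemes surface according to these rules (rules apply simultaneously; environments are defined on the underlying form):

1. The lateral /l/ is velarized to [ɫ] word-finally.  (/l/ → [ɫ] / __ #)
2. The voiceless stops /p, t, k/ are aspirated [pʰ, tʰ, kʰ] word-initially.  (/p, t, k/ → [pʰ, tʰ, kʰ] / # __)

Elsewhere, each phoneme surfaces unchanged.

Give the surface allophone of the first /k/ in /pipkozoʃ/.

[k]

/k/ (between /p/ and /o/): rule 2 targets it, but not word-initially → unchanged [k].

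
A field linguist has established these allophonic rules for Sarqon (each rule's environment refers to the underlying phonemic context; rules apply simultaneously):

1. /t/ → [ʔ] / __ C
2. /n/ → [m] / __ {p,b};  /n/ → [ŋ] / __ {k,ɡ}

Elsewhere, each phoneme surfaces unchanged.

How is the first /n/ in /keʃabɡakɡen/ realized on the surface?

/n/ (word-final): rule 2 targets it, but not before a labial or velar stop → unchanged [n].

[n]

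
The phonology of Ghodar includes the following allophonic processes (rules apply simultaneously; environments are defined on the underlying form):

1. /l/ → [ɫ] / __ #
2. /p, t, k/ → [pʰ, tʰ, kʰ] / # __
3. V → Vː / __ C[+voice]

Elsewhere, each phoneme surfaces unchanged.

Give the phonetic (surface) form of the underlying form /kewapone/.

/k/ — word-initial, word-initially — surfaces as [kʰ] (rule 2).
/e/ — between /k/ and /w/, before a voiced consonant — surfaces as [eː] (rule 3).
/w/ stays [w].
/a/ (between /w/ and /p/) fails the environment for rule 3, so it stays [a].
/p/ (between /a/ and /o/) fails the environment for rule 2, so it stays [p].
Rule 3 applies to /o/ (between /p/ and /n/: before a voiced consonant) → [oː].
/n/ stays [n].
/e/ (word-final): rule 3 targets it, but not before a voiced consonant → unchanged [e].

[kʰeːwapoːne]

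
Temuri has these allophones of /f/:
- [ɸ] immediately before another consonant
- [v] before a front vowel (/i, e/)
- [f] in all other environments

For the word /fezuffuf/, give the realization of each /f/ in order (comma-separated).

Occurrence 1 (position 1): before a front vowel (/i, e/) → [v].
Occurrence 2 (position 5): immediately before another consonant → [ɸ].
Occurrence 3 (position 6): no conditioning environment matches → elsewhere allophone [f].
Occurrence 4 (position 8): no conditioning environment matches → elsewhere allophone [f].

[v], [ɸ], [f], [f]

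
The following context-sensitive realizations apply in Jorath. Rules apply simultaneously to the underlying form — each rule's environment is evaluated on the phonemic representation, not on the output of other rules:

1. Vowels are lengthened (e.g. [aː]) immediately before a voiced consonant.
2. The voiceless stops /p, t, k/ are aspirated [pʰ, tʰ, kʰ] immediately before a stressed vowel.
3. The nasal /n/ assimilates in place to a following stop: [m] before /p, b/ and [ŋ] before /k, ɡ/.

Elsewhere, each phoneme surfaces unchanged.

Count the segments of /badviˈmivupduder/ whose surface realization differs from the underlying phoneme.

5

Segments that undergo a rule: /a/ → [aː] (rule 1); /i/ → [iː] (rule 1); /i/ → [iː] (rule 1); /u/ → [uː] (rule 1); /e/ → [eː] (rule 1).
All other segments surface unchanged.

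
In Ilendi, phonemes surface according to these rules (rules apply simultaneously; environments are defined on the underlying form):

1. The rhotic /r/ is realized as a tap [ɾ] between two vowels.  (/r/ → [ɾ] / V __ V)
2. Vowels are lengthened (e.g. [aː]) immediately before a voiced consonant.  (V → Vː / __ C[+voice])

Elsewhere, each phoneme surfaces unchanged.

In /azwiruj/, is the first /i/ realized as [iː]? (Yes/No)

Yes

Rule 2 applies to /i/ (between /w/ and /r/: before a voiced consonant) → [iː].
The actual realization is [iː], which matches [iː].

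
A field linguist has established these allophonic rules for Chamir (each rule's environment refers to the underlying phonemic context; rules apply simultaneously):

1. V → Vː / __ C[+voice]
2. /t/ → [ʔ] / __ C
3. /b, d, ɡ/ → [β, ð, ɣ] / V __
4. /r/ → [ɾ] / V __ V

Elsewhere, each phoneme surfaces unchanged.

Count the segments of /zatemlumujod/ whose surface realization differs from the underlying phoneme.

Segments that undergo a rule: /e/ → [eː] (rule 1); /u/ → [uː] (rule 1); /u/ → [uː] (rule 1); /o/ → [oː] (rule 1); /d/ → [ð] (rule 3).
All other segments surface unchanged.

5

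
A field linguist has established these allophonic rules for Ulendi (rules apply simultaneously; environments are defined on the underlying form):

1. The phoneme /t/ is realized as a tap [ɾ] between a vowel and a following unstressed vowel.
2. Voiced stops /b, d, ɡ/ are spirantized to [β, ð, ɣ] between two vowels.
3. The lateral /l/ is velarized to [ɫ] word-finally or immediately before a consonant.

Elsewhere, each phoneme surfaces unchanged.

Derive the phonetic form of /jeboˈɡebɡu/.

/j/ (word-initial): no rule targets it → [j].
/e/ (between /j/ and /b/) is unaffected → [e].
Rule 2 applies to /b/ (between /e/ and /o/: between two vowels) → [β].
/o/ (between /b/ and /ɡ/): no rule targets it → [o].
/ɡ/ meets the environment for rule 2 (between two vowels) → [ɣ].
/e/ (between /ɡ/ and /b/): no rule targets it → [e].
/b/ (between /e/ and /ɡ/): rule 2 targets it, but not between two vowels → unchanged [b].
/ɡ/ (between /b/ and /u/): rule 2 targets it, but not between two vowels → unchanged [ɡ].
/u/ — not in any rule's target class → [u].

[jeβoˈɣebɡu]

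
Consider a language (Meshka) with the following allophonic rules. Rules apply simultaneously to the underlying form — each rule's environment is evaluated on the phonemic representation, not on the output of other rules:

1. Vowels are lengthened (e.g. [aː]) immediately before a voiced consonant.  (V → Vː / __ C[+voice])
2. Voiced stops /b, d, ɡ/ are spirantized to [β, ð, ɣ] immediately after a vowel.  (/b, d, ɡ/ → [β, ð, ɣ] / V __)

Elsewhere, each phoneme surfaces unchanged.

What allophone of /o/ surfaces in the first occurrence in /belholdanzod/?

[oː]

/o/ — between /h/ and /l/, before a voiced consonant — surfaces as [oː] (rule 1).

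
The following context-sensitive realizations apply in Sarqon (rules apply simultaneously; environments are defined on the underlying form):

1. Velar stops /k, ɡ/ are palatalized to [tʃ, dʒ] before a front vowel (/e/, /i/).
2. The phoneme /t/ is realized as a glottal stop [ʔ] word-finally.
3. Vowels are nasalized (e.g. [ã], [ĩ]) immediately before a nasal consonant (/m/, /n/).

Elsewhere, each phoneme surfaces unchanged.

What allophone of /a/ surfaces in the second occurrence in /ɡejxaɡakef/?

/a/ (between /ɡ/ and /k/) fails the environment for rule 3, so it stays [a].

[a]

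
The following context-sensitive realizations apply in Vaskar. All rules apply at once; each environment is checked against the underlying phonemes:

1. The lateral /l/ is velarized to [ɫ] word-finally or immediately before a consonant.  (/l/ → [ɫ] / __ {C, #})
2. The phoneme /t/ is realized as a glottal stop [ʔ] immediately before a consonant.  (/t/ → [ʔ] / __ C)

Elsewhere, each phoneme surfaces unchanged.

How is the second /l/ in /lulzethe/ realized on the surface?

[ɫ]

/l/ (between /u/ and /z/): word-finally or immediately before a consonant, so rule 1 applies → [ɫ].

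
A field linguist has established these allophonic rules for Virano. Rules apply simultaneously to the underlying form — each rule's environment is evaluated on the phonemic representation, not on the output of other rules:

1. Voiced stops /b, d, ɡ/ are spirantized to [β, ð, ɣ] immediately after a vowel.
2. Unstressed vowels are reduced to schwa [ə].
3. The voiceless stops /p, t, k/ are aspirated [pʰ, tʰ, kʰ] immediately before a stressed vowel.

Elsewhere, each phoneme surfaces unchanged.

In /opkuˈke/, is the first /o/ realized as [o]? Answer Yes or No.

/o/ — word-initial, in an unstressed syllable — surfaces as [ə] (rule 2).
The actual realization is [ə], not [o].

No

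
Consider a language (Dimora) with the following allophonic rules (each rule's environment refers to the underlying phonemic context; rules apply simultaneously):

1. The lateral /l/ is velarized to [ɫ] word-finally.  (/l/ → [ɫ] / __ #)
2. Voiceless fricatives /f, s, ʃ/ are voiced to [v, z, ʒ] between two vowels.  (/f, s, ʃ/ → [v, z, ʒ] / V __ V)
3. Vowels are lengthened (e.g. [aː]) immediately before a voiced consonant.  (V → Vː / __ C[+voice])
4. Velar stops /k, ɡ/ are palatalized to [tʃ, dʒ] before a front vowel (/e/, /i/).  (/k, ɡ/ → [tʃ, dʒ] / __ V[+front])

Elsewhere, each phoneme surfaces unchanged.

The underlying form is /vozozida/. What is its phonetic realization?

[voːzoːziːda]

/v/ — not in any rule's target class → [v].
/o/ meets the environment for rule 3 (before a voiced consonant) → [oː].
/z/ (between /o/ and /o/) is unaffected → [z].
/o/ meets the environment for rule 3 (before a voiced consonant) → [oː].
/z/ (between /o/ and /i/): no rule targets it → [z].
/i/ (between /z/ and /d/) occurs before a voiced consonant → [iː] by rule 3.
/d/ (between /i/ and /a/): no rule targets it → [d].
/a/ — word-final; rule 3 does not apply here → [a].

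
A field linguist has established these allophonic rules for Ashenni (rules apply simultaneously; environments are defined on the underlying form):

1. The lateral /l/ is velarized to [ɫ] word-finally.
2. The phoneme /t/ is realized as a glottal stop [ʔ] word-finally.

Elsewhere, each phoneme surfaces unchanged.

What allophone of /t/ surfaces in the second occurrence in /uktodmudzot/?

/t/ (word-final) occurs word-finally → [ʔ] by rule 2.

[ʔ]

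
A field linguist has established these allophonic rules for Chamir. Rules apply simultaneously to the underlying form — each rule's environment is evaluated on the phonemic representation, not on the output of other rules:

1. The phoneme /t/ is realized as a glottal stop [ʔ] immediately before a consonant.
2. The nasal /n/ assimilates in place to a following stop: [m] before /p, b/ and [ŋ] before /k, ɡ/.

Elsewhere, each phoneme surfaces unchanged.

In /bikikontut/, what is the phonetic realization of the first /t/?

[t]

/t/ (between /n/ and /u/): rule 1 targets it, but not immediately before a consonant → unchanged [t].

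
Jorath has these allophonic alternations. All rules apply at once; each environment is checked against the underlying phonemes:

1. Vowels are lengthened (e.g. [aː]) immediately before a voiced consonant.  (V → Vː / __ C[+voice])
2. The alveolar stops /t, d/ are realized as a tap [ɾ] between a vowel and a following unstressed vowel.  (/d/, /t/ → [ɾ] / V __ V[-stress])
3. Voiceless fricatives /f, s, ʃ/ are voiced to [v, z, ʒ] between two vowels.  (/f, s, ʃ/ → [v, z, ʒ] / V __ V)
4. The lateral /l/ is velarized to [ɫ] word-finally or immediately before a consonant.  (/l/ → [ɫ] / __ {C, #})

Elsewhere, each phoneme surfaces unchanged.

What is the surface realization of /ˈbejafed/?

/b/ (word-initial): no rule targets it → [b].
/e/ (between /b/ and /j/): before a voiced consonant, so rule 1 applies → [eː].
/j/ (between /e/ and /a/) is unaffected → [j].
/a/ (between /j/ and /f/) is in the target of rule 1 but the environment (before a voiced consonant) is not met → [a].
/f/ (between /a/ and /e/): between two vowels, so rule 3 applies → [v].
/e/ — between /f/ and /d/, before a voiced consonant — surfaces as [eː] (rule 1).
/d/ (word-final) is in the target of rule 2 but the environment (between a vowel and a following unstressed vowel) is not met → [d].

[ˈbeːjaveːd]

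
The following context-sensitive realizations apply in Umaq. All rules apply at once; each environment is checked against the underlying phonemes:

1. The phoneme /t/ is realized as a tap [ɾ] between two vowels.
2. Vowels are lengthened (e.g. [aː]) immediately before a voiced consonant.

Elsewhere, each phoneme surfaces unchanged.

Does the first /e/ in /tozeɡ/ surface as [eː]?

Yes

Rule 2 applies to /e/ (between /z/ and /ɡ/: before a voiced consonant) → [eː].
The actual realization is [eː], which matches [eː].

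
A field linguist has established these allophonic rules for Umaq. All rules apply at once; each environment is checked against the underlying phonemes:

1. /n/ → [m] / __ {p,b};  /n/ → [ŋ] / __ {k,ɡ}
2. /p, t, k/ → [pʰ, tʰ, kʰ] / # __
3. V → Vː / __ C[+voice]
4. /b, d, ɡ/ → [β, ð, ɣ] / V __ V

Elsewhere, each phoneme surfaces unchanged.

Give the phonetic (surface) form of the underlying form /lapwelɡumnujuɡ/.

/l/ (word-initial): no rule targets it → [l].
/a/ (between /l/ and /p/) fails the environment for rule 3, so it stays [a].
/p/ (between /a/ and /w/): rule 2 targets it, but not word-initially → unchanged [p].
/w/ — not in any rule's target class → [w].
/e/ meets the environment for rule 3 (before a voiced consonant) → [eː].
/l/ (between /e/ and /ɡ/): no rule targets it → [l].
/ɡ/ — between /l/ and /u/; rule 4 does not apply here → [ɡ].
/u/ — between /ɡ/ and /m/, before a voiced consonant — surfaces as [uː] (rule 3).
/m/ — not in any rule's target class → [m].
/n/ — between /m/ and /u/; rule 1 does not apply here → [n].
/u/ — between /n/ and /j/, before a voiced consonant — surfaces as [uː] (rule 3).
/j/ (between /u/ and /u/): no rule targets it → [j].
/u/ (between /j/ and /ɡ/): before a voiced consonant, so rule 3 applies → [uː].
/ɡ/ (word-final) is in the target of rule 4 but the environment (between two vowels) is not met → [ɡ].

[lapweːlɡuːmnuːjuːɡ]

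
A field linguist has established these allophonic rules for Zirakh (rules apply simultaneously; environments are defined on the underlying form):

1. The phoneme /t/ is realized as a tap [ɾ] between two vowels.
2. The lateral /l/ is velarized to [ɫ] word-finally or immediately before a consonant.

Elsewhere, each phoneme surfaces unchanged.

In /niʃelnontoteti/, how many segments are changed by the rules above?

Segments that undergo a rule: /l/ → [ɫ] (rule 2); /t/ → [ɾ] (rule 1); /t/ → [ɾ] (rule 1).
All other segments surface unchanged.

3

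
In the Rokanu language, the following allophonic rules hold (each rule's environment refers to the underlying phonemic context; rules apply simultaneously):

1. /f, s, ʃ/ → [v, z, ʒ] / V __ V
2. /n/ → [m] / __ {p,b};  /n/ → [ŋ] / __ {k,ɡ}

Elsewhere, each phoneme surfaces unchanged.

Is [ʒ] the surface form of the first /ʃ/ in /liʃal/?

/ʃ/ (between /i/ and /a/) occurs between two vowels → [ʒ] by rule 1.
The actual realization is [ʒ], which matches [ʒ].

Yes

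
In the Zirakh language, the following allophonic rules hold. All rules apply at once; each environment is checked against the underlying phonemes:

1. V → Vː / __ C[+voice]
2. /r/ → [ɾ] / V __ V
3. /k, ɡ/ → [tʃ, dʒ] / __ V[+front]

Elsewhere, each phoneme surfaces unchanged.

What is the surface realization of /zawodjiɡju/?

/z/ (word-initial): no rule targets it → [z].
/a/ — between /z/ and /w/, before a voiced consonant — surfaces as [aː] (rule 1).
/w/ (between /a/ and /o/): no rule targets it → [w].
/o/ meets the environment for rule 1 (before a voiced consonant) → [oː].
/d/ (between /o/ and /j/) is unaffected → [d].
/j/ (between /d/ and /i/) is unaffected → [j].
/i/ meets the environment for rule 1 (before a voiced consonant) → [iː].
/ɡ/ (between /i/ and /j/) fails the environment for rule 3, so it stays [ɡ].
/j/ (between /ɡ/ and /u/): no rule targets it → [j].
/u/ (word-final) fails the environment for rule 1, so it stays [u].

[zaːwoːdjiːɡju]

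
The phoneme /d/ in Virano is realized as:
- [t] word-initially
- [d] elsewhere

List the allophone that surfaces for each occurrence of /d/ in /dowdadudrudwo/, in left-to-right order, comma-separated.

[t], [d], [d], [d], [d]

Occurrence 1 (position 1): word-initially → [t].
Occurrence 2 (position 4): no conditioning environment matches → elsewhere allophone [d].
Occurrence 3 (position 6): no conditioning environment matches → elsewhere allophone [d].
Occurrence 4 (position 8): no conditioning environment matches → elsewhere allophone [d].
Occurrence 5 (position 11): no conditioning environment matches → elsewhere allophone [d].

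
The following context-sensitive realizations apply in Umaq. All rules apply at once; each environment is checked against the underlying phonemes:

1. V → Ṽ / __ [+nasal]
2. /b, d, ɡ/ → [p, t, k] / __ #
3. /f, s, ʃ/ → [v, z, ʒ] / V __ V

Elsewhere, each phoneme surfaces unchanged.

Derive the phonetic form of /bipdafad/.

/b/ (word-initial) is in the target of rule 2 but the environment (word-finally) is not met → [b].
/i/ (between /b/ and /p/) fails the environment for rule 1, so it stays [i].
/p/ (between /i/ and /d/) is unaffected → [p].
/d/ — between /p/ and /a/; rule 2 does not apply here → [d].
/a/ (between /d/ and /f/) fails the environment for rule 1, so it stays [a].
/f/ meets the environment for rule 3 (between two vowels) → [v].
/a/ (between /f/ and /d/) fails the environment for rule 1, so it stays [a].
/d/ meets the environment for rule 2 (word-finally) → [t].

[bipdavat]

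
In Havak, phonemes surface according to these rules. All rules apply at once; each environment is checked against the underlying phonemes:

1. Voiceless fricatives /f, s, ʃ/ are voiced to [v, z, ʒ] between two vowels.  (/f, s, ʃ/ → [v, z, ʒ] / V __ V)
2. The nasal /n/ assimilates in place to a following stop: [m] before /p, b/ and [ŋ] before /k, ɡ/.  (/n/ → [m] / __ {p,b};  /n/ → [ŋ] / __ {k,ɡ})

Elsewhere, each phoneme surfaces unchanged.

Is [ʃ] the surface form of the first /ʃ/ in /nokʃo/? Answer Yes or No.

Yes

/ʃ/ (between /k/ and /o/) fails the environment for rule 1, so it stays [ʃ].
The actual realization is [ʃ], which matches [ʃ].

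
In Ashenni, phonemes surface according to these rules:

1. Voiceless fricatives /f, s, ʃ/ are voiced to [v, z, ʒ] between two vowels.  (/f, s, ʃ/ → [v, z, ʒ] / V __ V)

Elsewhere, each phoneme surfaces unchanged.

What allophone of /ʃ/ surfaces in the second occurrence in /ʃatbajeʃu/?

[ʒ]

Rule 1 applies to /ʃ/ (between /e/ and /u/: between two vowels) → [ʒ].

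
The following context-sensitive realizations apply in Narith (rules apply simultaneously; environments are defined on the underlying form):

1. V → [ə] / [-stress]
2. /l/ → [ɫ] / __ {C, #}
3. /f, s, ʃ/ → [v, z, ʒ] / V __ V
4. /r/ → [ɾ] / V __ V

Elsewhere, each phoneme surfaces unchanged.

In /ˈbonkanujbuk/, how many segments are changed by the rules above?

Segments that undergo a rule: /a/ → [ə] (rule 1); /u/ → [ə] (rule 1); /u/ → [ə] (rule 1).
All other segments surface unchanged.

3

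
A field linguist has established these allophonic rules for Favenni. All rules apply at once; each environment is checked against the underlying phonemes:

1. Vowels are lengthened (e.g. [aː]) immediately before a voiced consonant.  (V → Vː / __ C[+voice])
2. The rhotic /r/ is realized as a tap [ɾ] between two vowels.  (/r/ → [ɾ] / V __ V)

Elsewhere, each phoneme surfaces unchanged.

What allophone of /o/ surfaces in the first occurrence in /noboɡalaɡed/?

/o/ meets the environment for rule 1 (before a voiced consonant) → [oː].

[oː]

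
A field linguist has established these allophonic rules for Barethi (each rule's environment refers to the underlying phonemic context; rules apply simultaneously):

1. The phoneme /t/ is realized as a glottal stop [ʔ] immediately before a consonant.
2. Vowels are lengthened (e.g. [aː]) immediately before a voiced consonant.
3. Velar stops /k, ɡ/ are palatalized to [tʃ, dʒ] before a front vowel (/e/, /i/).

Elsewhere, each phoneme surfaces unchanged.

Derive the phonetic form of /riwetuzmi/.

Rule 2 applies to /i/ (between /r/ and /w/: before a voiced consonant) → [iː].
/e/ (between /w/ and /t/) fails the environment for rule 2, so it stays [e].
/t/ (between /e/ and /u/) is in the target of rule 1 but the environment (immediately before a consonant) is not met → [t].
/u/ — between /t/ and /z/, before a voiced consonant — surfaces as [uː] (rule 2).
/i/ (word-final): rule 2 targets it, but not before a voiced consonant → unchanged [i].

[riːwetuːzmi]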